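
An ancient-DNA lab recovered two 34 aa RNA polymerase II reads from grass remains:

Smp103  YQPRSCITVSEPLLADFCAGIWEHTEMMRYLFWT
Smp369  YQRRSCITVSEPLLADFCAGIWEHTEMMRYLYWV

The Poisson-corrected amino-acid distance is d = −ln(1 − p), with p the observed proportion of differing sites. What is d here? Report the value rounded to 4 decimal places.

Mismatches occur at site 3 (P→R), site 32 (F→Y), site 34 (T→V).
p = 3/34 = 0.088235.
d = −ln(1 − 0.088235) = −ln(0.911765) = 0.0924.

0.0924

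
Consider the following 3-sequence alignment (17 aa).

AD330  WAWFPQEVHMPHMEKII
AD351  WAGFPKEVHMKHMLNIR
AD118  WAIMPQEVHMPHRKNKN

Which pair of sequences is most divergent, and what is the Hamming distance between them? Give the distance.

8

Pairwise Hamming distances:
  AD330 vs AD351: 6
  AD330 vs AD118: 7
  AD351 vs AD118: 8
The largest is 8, between AD351 and AD118.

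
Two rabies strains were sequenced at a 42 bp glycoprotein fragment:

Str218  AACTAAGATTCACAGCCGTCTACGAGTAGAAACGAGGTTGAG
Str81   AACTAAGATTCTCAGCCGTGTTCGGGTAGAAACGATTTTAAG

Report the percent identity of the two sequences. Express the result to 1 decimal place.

83.3%

The sequences differ at positions 12 (A/T), 20 (C/G), 22 (A/T), 25 (A/G), 36 (G/T), 37 (G/T), 40 (G/A).
35 of the 42 sites match, so the percent identity is 35/42 × 100 = 83.3%.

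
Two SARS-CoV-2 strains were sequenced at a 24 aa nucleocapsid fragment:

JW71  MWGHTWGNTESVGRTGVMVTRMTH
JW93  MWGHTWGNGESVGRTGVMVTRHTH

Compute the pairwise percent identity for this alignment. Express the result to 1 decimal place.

91.7%

Differing sites — 9:T/G; 22:M/H.
22 of the 24 sites match, so the percent identity is 22/24 × 100 = 91.7%.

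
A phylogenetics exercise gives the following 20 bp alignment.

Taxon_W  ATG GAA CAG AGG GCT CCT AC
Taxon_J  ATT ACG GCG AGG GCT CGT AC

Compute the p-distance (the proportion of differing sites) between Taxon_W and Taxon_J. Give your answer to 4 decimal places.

Differing sites — 3:G/T; 4:G/A; 5:A/C; 6:A/G; 7:C/G; 8:A/C; 17:C/G.
There are 7 differences over 20 sites, so p = 7/20 = 0.3500.

0.3500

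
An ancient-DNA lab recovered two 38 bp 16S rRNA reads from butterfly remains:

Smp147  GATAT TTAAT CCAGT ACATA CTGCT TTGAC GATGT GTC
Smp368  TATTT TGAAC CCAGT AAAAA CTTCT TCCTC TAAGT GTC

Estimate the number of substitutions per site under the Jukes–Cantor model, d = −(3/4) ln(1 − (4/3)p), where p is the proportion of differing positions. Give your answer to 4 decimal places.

0.4099

The sequences differ at positions 1 (G/T), 4 (A/T), 7 (T/G), 10 (T/C), 17 (C/A), 19 (T/A), 23 (G/T), 27 (T/C), 28 (G/C), 29 (A/T), 31 (G/T), 33 (T/A).
p = 12/38 = 0.315789.
d = −0.75 · ln(1 − (4/3)·0.315789) = −0.75 · ln(0.578948) = −0.75 · (-0.546543) = 0.4099.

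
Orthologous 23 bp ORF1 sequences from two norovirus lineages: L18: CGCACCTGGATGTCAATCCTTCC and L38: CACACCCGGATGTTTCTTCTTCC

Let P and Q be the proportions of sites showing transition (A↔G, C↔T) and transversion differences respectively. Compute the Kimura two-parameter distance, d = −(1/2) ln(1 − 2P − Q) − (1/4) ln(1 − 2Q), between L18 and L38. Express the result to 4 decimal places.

Differing sites — 2:G/A (Ti); 7:T/C (Ti); 14:C/T (Ti); 15:A/T (Tv); 16:A/C (Tv); 18:C/T (Ti).
Of the 6 differences, 4 transitions and 2 transversions over 23 sites: P = 4/23 = 0.173913, Q = 2/23 = 0.086957.
d = −0.5·ln(0.565217) − 0.25·ln(0.826086) = −0.5·(-0.570546) − 0.25·(-0.191056) = 0.3330.

0.3330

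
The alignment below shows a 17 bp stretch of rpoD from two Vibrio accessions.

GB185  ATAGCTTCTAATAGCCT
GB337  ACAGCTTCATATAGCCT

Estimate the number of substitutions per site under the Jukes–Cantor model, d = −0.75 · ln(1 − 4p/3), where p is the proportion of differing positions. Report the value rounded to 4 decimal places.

Mismatches occur at site 2 (T/C), site 9 (T/A), site 10 (A/T).
p = 3/17 = 0.176471.
d = −0.75 · ln(1 − (4/3)·0.176471) = −0.75 · ln(0.764705) = −0.75 · (-0.268265) = 0.2012.

0.2012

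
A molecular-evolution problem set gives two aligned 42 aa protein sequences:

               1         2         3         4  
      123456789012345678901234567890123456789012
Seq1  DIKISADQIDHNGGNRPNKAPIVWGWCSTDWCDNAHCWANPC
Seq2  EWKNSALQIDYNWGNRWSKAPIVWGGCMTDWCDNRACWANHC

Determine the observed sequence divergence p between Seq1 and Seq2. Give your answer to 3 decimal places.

Mismatches occur at site 1 (D/E), site 2 (I/W), site 4 (I/N), site 7 (D/L), site 11 (H/Y), site 13 (G/W), site 17 (P/W), site 18 (N/S), site 26 (W/G), site 28 (S/M), site 35 (A/R), site 36 (H/A), site 41 (P/H).
There are 13 differences over 42 sites, so p = 13/42 = 0.310.

0.310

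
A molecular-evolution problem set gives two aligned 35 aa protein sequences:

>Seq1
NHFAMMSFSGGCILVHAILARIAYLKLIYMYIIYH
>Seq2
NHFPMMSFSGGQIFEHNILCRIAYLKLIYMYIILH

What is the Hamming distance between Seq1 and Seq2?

7

Differing sites — 4:A/P; 12:C/Q; 14:L/F; 15:V/E; 17:A/N; 20:A/C; 34:Y/L.
That gives 7 mismatches out of 35 aligned sites, so the Hamming distance is 7.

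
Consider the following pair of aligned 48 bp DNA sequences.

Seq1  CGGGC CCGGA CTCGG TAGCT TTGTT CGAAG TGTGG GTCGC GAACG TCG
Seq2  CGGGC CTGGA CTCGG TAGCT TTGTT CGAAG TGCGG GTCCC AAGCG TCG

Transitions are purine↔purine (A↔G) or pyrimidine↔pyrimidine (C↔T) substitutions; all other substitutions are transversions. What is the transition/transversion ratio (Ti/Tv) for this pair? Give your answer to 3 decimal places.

4.000

Differing sites — 7:C/T (Ti); 33:T/C (Ti); 39:G/C (Tv); 41:G/A (Ti); 43:A/G (Ti).
Of the 5 differences, 4 transitions and 1 transversion, so Ti/Tv = 4/1 = 4.000.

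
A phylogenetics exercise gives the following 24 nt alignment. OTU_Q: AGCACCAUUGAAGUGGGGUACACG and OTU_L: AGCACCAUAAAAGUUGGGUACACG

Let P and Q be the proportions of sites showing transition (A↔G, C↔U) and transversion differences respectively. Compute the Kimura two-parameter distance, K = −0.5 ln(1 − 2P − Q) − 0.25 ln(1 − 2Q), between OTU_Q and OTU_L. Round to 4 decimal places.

Mismatches occur at site 9 (U↔A, transversion), site 10 (G↔A, transition), site 15 (G↔U, transversion).
Of the 3 differences, 1 transition and 2 transversions over 24 sites: P = 1/24 = 0.041667, Q = 2/24 = 0.083333.
d = −0.5·ln(0.833333) − 0.25·ln(0.833334) = −0.5·(-0.182322) − 0.25·(-0.182321) = 0.1367.

0.1367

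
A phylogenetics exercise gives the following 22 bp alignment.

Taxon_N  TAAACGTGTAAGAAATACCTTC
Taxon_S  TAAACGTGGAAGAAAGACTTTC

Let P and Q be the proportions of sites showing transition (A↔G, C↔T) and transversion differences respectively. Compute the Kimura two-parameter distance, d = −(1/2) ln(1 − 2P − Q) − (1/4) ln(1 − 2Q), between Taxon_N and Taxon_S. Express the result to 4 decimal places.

0.1505

Mismatches occur at site 9 (T/G, transversion), site 16 (T/G, transversion), site 19 (C/T, transition).
Of the 3 differences, 1 transition and 2 transversions over 22 sites: P = 1/22 = 0.045455, Q = 2/22 = 0.090909.
d = −0.5·ln(0.818181) − 0.25·ln(0.818182) = −0.5·(-0.200672) − 0.25·(-0.200670) = 0.1505.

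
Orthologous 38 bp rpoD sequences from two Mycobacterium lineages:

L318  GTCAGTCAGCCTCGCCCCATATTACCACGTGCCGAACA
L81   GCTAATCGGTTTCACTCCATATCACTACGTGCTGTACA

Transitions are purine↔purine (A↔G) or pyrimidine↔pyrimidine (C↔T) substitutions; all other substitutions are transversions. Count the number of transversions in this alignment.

The sequences differ at positions 2 (T/C, transition), 3 (C/T, transition), 5 (G/A, transition), 8 (A/G, transition), 10 (C/T, transition), 11 (C/T, transition), 14 (G/A, transition), 16 (C/T, transition), 23 (T/C, transition), 26 (C/T, transition), 33 (C/T, transition), 35 (A/T, transversion).
Of the 12 differences, 11 transitions and 1 transversion, so the answer is 1.

1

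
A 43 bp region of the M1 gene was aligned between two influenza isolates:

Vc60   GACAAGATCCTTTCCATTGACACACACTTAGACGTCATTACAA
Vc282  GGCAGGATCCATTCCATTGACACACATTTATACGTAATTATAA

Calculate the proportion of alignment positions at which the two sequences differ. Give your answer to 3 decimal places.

0.163

Mismatches occur at site 2 (A→G), site 5 (A→G), site 11 (T→A), site 27 (C→T), site 31 (G→T), site 36 (C→A), site 41 (C→T).
There are 7 differences over 43 sites, so p = 7/43 = 0.163.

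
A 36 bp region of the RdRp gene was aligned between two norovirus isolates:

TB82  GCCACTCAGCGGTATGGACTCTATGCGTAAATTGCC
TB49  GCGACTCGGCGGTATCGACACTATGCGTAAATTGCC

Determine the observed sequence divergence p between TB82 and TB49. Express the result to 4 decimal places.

Mismatches occur at site 3 (C→G), site 8 (A→G), site 16 (G→C), site 20 (T→A).
There are 4 differences over 36 sites, so p = 4/36 = 0.1111.

0.1111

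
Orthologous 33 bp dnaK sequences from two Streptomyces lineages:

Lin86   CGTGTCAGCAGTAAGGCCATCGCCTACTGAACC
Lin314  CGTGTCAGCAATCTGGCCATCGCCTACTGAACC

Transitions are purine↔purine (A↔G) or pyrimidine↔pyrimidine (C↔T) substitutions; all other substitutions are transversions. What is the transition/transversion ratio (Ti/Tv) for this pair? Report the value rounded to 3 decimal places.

0.500

Mismatches occur at site 11 (G/A, transition), site 13 (A/C, transversion), site 14 (A/T, transversion).
Of the 3 differences, 1 transition and 2 transversions, so Ti/Tv = 1/2 = 0.500.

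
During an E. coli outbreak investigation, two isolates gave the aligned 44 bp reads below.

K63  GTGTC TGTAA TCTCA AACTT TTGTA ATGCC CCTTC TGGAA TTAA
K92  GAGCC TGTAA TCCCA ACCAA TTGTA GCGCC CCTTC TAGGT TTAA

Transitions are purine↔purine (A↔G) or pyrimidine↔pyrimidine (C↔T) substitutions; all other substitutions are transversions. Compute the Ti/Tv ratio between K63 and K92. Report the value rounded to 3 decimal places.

1.200

Mismatches occur at site 2 (T↔A, transversion), site 4 (T↔C, transition), site 13 (T↔C, transition), site 17 (A↔C, transversion), site 19 (T↔A, transversion), site 20 (T↔A, transversion), site 26 (A↔G, transition), site 27 (T↔C, transition), site 37 (G↔A, transition), site 39 (A↔G, transition), site 40 (A↔T, transversion).
Of the 11 differences, 6 transitions and 5 transversions, so Ti/Tv = 6/5 = 1.200.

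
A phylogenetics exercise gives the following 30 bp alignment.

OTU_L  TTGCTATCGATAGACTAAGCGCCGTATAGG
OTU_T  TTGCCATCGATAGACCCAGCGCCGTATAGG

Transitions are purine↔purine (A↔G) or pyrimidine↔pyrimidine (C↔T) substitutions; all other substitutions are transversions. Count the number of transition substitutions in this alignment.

The sequences differ at positions 5 (T/C, transition), 16 (T/C, transition), 17 (A/C, transversion).
Of the 3 differences, 2 transitions and 1 transversion, so the answer is 2.

2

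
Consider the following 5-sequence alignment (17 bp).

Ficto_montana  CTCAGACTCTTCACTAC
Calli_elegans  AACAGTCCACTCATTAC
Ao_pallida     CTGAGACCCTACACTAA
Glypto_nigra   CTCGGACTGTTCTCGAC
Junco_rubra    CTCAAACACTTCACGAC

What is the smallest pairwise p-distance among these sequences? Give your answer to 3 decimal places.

0.176

Pairwise Hamming distances:
  Ficto_montana vs Calli_elegans: 7
  Ficto_montana vs Ao_pallida: 4
  Ficto_montana vs Glypto_nigra: 4
  Ficto_montana vs Junco_rubra: 3
  Calli_elegans vs Ao_pallida: 9
  Calli_elegans vs Glypto_nigra: 10
  Calli_elegans vs Junco_rubra: 9
  Ao_pallida vs Glypto_nigra: 8
  Ao_pallida vs Junco_rubra: 6
  Glypto_nigra vs Junco_rubra: 5
The smallest is 3 mismatches, between Ficto_montana and Junco_rubra; p = 3/17 = 0.176.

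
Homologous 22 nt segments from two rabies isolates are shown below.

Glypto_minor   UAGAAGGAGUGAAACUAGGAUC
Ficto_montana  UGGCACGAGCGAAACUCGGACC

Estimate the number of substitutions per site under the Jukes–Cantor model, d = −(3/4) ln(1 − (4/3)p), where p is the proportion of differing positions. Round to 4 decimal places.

0.3390

Mismatches occur at site 2 (A/G), site 4 (A/C), site 6 (G/C), site 10 (U/C), site 17 (A/C), site 21 (U/C).
p = 6/22 = 0.272727.
d = −0.75 · ln(1 − (4/3)·0.272727) = −0.75 · ln(0.636364) = −0.75 · (-0.451985) = 0.3390.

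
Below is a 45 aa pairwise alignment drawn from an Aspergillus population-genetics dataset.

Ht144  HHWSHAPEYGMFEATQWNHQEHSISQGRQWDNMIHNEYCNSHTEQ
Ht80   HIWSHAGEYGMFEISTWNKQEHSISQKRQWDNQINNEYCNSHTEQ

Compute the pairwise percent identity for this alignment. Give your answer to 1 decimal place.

The sequences differ at positions 2 (H/I), 7 (P/G), 14 (A/I), 15 (T/S), 16 (Q/T), 19 (H/K), 27 (G/K), 33 (M/Q), 35 (H/N).
36 of the 45 sites match, so the percent identity is 36/45 × 100 = 80.0%.

80.0%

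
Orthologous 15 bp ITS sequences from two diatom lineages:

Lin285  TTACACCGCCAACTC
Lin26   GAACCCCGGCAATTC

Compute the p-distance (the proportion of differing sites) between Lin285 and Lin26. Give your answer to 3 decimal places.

0.333

Differing sites — 1:T/G; 2:T/A; 5:A/C; 9:C/G; 13:C/T.
There are 5 differences over 15 sites, so p = 5/15 = 0.333.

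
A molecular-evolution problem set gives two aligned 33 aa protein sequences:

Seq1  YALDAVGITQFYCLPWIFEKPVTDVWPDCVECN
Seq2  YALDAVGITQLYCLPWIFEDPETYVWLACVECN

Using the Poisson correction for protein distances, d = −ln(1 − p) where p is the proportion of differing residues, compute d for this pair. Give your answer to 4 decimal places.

The sequences differ at positions 11 (F/L), 20 (K/D), 22 (V/E), 24 (D/Y), 27 (P/L), 28 (D/A).
p = 6/33 = 0.181818.
d = −ln(1 − 0.181818) = −ln(0.818182) = 0.2007.

0.2007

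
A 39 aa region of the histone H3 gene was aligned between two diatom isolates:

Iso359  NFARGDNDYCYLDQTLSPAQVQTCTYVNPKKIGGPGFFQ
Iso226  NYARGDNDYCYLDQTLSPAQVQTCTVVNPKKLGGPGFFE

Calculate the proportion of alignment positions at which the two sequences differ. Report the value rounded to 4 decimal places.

0.1026

Differing sites — 2:F/Y; 26:Y/V; 32:I/L; 39:Q/E.
There are 4 differences over 39 sites, so p = 4/39 = 0.1026.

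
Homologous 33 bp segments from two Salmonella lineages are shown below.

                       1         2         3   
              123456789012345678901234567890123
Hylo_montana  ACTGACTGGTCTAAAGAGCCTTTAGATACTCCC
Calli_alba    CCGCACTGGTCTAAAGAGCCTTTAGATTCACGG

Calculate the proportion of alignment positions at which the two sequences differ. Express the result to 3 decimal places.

0.212

Mismatches occur at site 1 (A/C), site 3 (T/G), site 4 (G/C), site 28 (A/T), site 30 (T/A), site 32 (C/G), site 33 (C/G).
There are 7 differences over 33 sites, so p = 7/33 = 0.212.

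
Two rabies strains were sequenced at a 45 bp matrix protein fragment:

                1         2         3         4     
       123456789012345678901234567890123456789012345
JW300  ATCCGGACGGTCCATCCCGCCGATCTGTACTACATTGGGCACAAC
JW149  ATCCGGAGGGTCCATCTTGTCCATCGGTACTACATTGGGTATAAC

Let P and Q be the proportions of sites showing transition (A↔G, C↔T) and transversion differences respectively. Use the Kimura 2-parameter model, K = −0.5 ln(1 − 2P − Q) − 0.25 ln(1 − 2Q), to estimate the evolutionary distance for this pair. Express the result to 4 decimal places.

0.2062

Differing sites — 8:C/G (Tv); 17:C/T (Ti); 18:C/T (Ti); 20:C/T (Ti); 22:G/C (Tv); 26:T/G (Tv); 40:C/T (Ti); 42:C/T (Ti).
Of the 8 differences, 5 transitions and 3 transversions over 45 sites: P = 5/45 = 0.111111, Q = 3/45 = 0.066667.
d = −0.5·ln(0.711111) − 0.25·ln(0.866666) = −0.5·(-0.340927) − 0.25·(-0.143102) = 0.2062.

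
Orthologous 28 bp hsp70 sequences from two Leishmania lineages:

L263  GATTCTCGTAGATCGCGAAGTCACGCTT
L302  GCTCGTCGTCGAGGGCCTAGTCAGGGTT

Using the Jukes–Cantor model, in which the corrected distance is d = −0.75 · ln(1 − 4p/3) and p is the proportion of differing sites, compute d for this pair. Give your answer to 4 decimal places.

0.4850

The sequences differ at positions 2 (A/C), 4 (T/C), 5 (C/G), 10 (A/C), 13 (T/G), 14 (C/G), 17 (G/C), 18 (A/T), 24 (C/G), 26 (C/G).
p = 10/28 = 0.357143.
d = −0.75 · ln(1 − (4/3)·0.357143) = −0.75 · ln(0.523809) = −0.75 · (-0.646628) = 0.4850.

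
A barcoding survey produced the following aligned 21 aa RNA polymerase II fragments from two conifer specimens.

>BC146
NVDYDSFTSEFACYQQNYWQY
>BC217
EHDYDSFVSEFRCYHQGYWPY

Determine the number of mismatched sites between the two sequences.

Differing sites — 1:N/E; 2:V/H; 8:T/V; 12:A/R; 15:Q/H; 17:N/G; 20:Q/P.
That gives 7 mismatches out of 21 aligned sites, so the Hamming distance is 7.

7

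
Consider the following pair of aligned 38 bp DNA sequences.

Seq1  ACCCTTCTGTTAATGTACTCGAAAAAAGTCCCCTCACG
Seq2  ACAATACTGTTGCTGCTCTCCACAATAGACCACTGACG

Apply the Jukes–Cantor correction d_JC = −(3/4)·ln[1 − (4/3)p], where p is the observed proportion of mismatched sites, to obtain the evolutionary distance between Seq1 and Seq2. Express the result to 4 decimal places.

0.4568

Mismatches occur at site 3 (C/A), site 4 (C/A), site 6 (T/A), site 12 (A/G), site 13 (A/C), site 16 (T/C), site 17 (A/T), site 21 (G/C), site 23 (A/C), site 26 (A/T), site 29 (T/A), site 32 (C/A), site 35 (C/G).
p = 13/38 = 0.342105.
d = −0.75 · ln(1 − (4/3)·0.342105) = −0.75 · ln(0.543860) = −0.75 · (-0.609063) = 0.4568.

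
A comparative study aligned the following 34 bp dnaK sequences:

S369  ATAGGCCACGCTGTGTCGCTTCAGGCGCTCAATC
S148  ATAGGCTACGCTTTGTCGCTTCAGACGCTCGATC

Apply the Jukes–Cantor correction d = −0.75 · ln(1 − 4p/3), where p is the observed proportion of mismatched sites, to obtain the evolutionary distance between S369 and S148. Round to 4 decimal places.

0.1280

Differing sites — 7:C/T; 13:G/T; 25:G/A; 31:A/G.
p = 4/34 = 0.117647.
d = −0.75 · ln(1 − (4/3)·0.117647) = −0.75 · ln(0.843137) = −0.75 · (-0.170626) = 0.1280.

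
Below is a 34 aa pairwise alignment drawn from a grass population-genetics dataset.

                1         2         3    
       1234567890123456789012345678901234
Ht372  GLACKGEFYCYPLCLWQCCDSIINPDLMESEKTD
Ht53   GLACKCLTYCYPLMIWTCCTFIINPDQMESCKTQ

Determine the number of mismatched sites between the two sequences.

11

Mismatches occur at site 6 (G→C), site 7 (E→L), site 8 (F→T), site 14 (C→M), site 15 (L→I), site 17 (Q→T), site 20 (D→T), site 21 (S→F), site 27 (L→Q), site 31 (E→C), site 34 (D→Q).
That gives 11 mismatches out of 34 aligned sites, so the Hamming distance is 11.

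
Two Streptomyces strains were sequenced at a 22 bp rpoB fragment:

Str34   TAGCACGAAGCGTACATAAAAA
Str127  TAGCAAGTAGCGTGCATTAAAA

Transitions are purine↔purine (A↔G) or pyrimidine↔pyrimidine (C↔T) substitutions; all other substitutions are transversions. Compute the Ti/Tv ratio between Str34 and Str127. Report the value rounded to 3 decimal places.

0.333

The sequences differ at positions 6 (C/A, transversion), 8 (A/T, transversion), 14 (A/G, transition), 18 (A/T, transversion).
Of the 4 differences, 1 transition and 3 transversions, so Ti/Tv = 1/3 = 0.333.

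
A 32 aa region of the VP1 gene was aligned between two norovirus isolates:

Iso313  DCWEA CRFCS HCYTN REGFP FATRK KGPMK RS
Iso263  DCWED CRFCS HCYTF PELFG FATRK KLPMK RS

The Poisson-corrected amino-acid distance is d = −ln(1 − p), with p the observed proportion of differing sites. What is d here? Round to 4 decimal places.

0.2076

The sequences differ at positions 5 (A/D), 15 (N/F), 16 (R/P), 18 (G/L), 20 (P/G), 27 (G/L).
p = 6/32 = 0.187500.
d = −ln(1 − 0.187500) = −ln(0.812500) = 0.2076.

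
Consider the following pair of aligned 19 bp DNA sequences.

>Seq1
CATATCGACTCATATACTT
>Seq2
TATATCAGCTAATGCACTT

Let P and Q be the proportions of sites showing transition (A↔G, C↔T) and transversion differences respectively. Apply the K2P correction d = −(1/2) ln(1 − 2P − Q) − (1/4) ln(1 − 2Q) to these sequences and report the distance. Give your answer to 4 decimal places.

Mismatches occur at site 1 (C↔T, transition), site 7 (G↔A, transition), site 8 (A↔G, transition), site 11 (C↔A, transversion), site 14 (A↔G, transition), site 15 (T↔C, transition).
Of the 6 differences, 5 transitions and 1 transversion over 19 sites: P = 5/19 = 0.263158, Q = 1/19 = 0.052632.
d = −0.5·ln(0.421052) − 0.25·ln(0.894736) = −0.5·(-0.864999) − 0.25·(-0.111227) = 0.4603.

0.4603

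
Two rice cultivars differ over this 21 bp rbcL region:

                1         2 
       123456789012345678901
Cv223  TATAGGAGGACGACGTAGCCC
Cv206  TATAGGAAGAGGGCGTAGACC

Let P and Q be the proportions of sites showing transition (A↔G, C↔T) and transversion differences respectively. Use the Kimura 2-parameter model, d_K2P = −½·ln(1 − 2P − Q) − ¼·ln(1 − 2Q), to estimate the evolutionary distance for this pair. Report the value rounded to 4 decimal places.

0.2211

Mismatches occur at site 8 (G→A, transition), site 11 (C→G, transversion), site 13 (A→G, transition), site 19 (C→A, transversion).
Of the 4 differences, 2 transitions and 2 transversions over 21 sites: P = 2/21 = 0.095238, Q = 2/21 = 0.095238.
d = −0.5·ln(0.714286) − 0.25·ln(0.809524) = −0.5·(-0.336472) − 0.25·(-0.211309) = 0.2211.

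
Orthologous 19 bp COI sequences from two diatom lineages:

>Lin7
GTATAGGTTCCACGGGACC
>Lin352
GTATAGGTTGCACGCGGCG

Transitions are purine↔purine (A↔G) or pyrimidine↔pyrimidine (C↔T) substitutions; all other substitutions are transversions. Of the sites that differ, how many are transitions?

The sequences differ at positions 10 (C/G, transversion), 15 (G/C, transversion), 17 (A/G, transition), 19 (C/G, transversion).
Of the 4 differences, 1 transition and 3 transversions, so the answer is 1.

1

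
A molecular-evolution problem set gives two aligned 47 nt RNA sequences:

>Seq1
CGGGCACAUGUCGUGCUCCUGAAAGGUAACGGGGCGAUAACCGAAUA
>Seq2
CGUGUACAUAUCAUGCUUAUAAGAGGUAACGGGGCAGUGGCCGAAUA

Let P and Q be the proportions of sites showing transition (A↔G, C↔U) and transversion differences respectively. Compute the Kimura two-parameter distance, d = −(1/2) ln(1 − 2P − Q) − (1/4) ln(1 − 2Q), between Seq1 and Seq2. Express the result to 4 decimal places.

0.3379

The sequences differ at positions 3 (G/U, transversion), 5 (C/U, transition), 10 (G/A, transition), 13 (G/A, transition), 18 (C/U, transition), 19 (C/A, transversion), 21 (G/A, transition), 23 (A/G, transition), 36 (G/A, transition), 37 (A/G, transition), 39 (A/G, transition), 40 (A/G, transition).
Of the 12 differences, 10 transitions and 2 transversions over 47 sites: P = 10/47 = 0.212766, Q = 2/47 = 0.042553.
d = −0.5·ln(0.531915) − 0.25·ln(0.914894) = −0.5·(-0.631272) − 0.25·(-0.088947) = 0.3379.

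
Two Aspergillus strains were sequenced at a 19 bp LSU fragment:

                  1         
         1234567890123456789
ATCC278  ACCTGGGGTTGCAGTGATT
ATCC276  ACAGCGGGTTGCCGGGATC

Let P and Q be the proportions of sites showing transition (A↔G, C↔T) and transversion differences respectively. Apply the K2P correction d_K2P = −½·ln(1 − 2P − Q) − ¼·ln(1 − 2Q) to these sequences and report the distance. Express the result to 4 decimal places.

Mismatches occur at site 3 (C↔A, transversion), site 4 (T↔G, transversion), site 5 (G↔C, transversion), site 13 (A↔C, transversion), site 15 (T↔G, transversion), site 19 (T↔C, transition).
Of the 6 differences, 1 transition and 5 transversions over 19 sites: P = 1/19 = 0.052632, Q = 5/19 = 0.263158.
d = −0.5·ln(0.631578) − 0.25·ln(0.473684) = −0.5·(-0.459534) − 0.25·(-0.747215) = 0.4166.

0.4166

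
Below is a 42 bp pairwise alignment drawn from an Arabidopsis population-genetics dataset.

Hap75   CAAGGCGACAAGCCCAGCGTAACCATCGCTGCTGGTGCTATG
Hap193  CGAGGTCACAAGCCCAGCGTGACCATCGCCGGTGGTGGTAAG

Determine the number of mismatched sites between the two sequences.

8

Differing sites — 2:A/G; 6:C/T; 7:G/C; 21:A/G; 30:T/C; 32:C/G; 38:C/G; 41:T/A.
That gives 8 mismatches out of 42 aligned sites, so the Hamming distance is 8.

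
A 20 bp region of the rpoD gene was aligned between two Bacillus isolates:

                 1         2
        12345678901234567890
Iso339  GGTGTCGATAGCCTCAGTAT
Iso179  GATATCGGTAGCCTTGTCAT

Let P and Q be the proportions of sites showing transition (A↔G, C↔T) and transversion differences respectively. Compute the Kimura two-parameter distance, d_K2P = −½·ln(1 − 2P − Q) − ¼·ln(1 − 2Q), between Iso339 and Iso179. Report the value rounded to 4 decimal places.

Mismatches occur at site 2 (G→A, transition), site 4 (G→A, transition), site 8 (A→G, transition), site 15 (C→T, transition), site 16 (A→G, transition), site 17 (G→T, transversion), site 18 (T→C, transition).
Of the 7 differences, 6 transitions and 1 transversion over 20 sites: P = 6/20 = 0.300000, Q = 1/20 = 0.050000.
d = −0.5·ln(0.350000) − 0.25·ln(0.900000) = −0.5·(-1.049822) − 0.25·(-0.105361) = 0.5513.

0.5513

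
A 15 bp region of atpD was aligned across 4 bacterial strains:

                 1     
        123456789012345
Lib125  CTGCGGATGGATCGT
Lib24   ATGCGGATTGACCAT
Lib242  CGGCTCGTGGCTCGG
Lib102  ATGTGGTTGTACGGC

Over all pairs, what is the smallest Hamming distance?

Pairwise Hamming distances:
  Lib125 vs Lib24: 4
  Lib125 vs Lib242: 6
  Lib125 vs Lib102: 7
  Lib24 vs Lib242: 10
  Lib24 vs Lib102: 7
  Lib242 vs Lib102: 11
The smallest is 4, between Lib125 and Lib24.

4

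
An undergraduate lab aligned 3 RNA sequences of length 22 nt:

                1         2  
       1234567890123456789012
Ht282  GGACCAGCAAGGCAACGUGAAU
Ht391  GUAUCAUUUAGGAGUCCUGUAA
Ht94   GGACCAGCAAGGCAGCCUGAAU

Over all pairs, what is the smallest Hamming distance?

Pairwise Hamming distances:
  Ht282 vs Ht391: 11
  Ht282 vs Ht94: 2
  Ht391 vs Ht94: 10
The smallest is 2, between Ht282 and Ht94.

2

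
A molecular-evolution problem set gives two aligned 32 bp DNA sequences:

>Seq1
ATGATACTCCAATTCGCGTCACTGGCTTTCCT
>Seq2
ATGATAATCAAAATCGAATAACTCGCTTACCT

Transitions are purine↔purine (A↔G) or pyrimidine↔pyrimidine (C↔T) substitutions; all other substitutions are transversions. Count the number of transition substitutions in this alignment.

Differing sites — 7:C/A (Tv); 10:C/A (Tv); 13:T/A (Tv); 17:C/A (Tv); 18:G/A (Ti); 20:C/A (Tv); 24:G/C (Tv); 29:T/A (Tv).
Of the 8 differences, 1 transition and 7 transversions, so the answer is 1.

1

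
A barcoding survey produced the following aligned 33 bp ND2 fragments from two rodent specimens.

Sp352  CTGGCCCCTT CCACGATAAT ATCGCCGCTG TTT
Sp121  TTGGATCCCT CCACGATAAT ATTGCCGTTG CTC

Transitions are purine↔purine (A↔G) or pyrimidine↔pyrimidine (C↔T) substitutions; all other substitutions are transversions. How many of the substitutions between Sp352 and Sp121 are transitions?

7

Mismatches occur at site 1 (C↔T, transition), site 5 (C↔A, transversion), site 6 (C↔T, transition), site 9 (T↔C, transition), site 23 (C↔T, transition), site 28 (C↔T, transition), site 31 (T↔C, transition), site 33 (T↔C, transition).
Of the 8 differences, 7 transitions and 1 transversion, so the answer is 7.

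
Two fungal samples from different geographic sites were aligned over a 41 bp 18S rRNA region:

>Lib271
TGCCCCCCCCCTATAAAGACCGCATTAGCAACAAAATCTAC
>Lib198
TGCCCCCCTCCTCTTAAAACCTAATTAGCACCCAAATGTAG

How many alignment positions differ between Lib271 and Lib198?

Mismatches occur at site 9 (C↔T), site 13 (A↔C), site 15 (A↔T), site 18 (G↔A), site 22 (G↔T), site 23 (C↔A), site 31 (A↔C), site 33 (A↔C), site 38 (C↔G), site 41 (C↔G).
That gives 10 mismatches out of 41 aligned sites, so the Hamming distance is 10.

10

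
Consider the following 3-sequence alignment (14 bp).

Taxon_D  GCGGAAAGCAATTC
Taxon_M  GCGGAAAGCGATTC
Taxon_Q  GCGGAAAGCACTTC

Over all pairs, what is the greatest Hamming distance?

Pairwise Hamming distances:
  Taxon_D vs Taxon_M: 1
  Taxon_D vs Taxon_Q: 1
  Taxon_M vs Taxon_Q: 2
The largest is 2, between Taxon_M and Taxon_Q.

2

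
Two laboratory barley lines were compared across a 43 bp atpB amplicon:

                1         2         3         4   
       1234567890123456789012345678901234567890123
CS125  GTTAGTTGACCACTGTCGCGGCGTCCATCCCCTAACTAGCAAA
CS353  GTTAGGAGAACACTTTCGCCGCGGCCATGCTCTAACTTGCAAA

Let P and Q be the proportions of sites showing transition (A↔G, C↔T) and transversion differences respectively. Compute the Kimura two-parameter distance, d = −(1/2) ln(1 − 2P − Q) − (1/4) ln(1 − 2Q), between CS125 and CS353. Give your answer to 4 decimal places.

0.2487

The sequences differ at positions 6 (T/G, transversion), 7 (T/A, transversion), 10 (C/A, transversion), 15 (G/T, transversion), 20 (G/C, transversion), 24 (T/G, transversion), 29 (C/G, transversion), 31 (C/T, transition), 38 (A/T, transversion).
Of the 9 differences, 1 transition and 8 transversions over 43 sites: P = 1/43 = 0.023256, Q = 8/43 = 0.186047.
d = −0.5·ln(0.767441) − 0.25·ln(0.627906) = −0.5·(-0.264694) − 0.25·(-0.465365) = 0.2487.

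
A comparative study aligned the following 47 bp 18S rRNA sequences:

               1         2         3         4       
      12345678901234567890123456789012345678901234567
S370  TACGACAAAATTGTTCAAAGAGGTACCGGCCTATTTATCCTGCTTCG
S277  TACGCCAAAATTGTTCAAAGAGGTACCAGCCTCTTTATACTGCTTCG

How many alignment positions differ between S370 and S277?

Differing sites — 5:A/C; 28:G/A; 33:A/C; 39:C/A.
That gives 4 mismatches out of 47 aligned sites, so the Hamming distance is 4.

4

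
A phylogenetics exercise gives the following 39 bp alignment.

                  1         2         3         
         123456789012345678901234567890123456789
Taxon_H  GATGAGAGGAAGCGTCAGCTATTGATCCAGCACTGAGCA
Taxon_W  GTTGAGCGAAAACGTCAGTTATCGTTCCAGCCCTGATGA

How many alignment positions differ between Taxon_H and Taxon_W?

10

The sequences differ at positions 2 (A/T), 7 (A/C), 9 (G/A), 12 (G/A), 19 (C/T), 23 (T/C), 25 (A/T), 32 (A/C), 37 (G/T), 38 (C/G).
That gives 10 mismatches out of 39 aligned sites, so the Hamming distance is 10.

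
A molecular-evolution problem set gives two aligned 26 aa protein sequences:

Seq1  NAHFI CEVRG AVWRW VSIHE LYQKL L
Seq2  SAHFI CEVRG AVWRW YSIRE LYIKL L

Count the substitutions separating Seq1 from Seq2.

4

Mismatches occur at site 1 (N→S), site 16 (V→Y), site 19 (H→R), site 23 (Q→I).
That gives 4 mismatches out of 26 aligned sites, so the Hamming distance is 4.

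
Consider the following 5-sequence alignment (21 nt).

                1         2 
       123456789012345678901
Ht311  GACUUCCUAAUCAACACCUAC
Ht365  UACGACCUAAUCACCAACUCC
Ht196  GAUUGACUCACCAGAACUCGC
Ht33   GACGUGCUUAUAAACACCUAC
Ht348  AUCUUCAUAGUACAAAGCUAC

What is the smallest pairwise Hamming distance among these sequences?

4

Pairwise Hamming distances:
  Ht311 vs Ht365: 6
  Ht311 vs Ht196: 10
  Ht311 vs Ht33: 4
  Ht311 vs Ht348: 8
  Ht365 vs Ht196: 13
  Ht365 vs Ht33: 8
  Ht365 vs Ht348: 12
  Ht196 vs Ht33: 12
  Ht196 vs Ht348: 16
  Ht33 vs Ht348: 10
The smallest is 4, between Ht311 and Ht33.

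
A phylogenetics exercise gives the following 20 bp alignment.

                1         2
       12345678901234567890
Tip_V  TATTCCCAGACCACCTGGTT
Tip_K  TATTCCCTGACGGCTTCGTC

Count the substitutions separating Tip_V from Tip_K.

6

Differing sites — 8:A/T; 12:C/G; 13:A/G; 15:C/T; 17:G/C; 20:T/C.
That gives 6 mismatches out of 20 aligned sites, so the Hamming distance is 6.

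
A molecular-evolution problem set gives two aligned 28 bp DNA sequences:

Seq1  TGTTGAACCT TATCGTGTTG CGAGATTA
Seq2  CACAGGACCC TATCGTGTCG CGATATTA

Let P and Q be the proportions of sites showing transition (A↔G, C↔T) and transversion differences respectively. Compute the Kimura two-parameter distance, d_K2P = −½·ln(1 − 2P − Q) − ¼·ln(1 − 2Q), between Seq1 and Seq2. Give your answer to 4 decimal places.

0.3851

Mismatches occur at site 1 (T↔C, transition), site 2 (G↔A, transition), site 3 (T↔C, transition), site 4 (T↔A, transversion), site 6 (A↔G, transition), site 10 (T↔C, transition), site 19 (T↔C, transition), site 24 (G↔T, transversion).
Of the 8 differences, 6 transitions and 2 transversions over 28 sites: P = 6/28 = 0.214286, Q = 2/28 = 0.071429.
d = −0.5·ln(0.499999) − 0.25·ln(0.857142) = −0.5·(-0.693149) − 0.25·(-0.154152) = 0.3851.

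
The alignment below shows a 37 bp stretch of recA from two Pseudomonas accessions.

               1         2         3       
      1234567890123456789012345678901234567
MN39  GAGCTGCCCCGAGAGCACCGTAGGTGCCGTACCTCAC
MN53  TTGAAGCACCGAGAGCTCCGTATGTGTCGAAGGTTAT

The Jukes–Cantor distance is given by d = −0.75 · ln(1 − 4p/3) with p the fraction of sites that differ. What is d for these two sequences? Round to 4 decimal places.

0.4740

Mismatches occur at site 1 (G→T), site 2 (A→T), site 4 (C→A), site 5 (T→A), site 8 (C→A), site 17 (A→T), site 23 (G→T), site 27 (C→T), site 30 (T→A), site 32 (C→G), site 33 (C→G), site 35 (C→T), site 37 (C→T).
p = 13/37 = 0.351351.
d = −0.75 · ln(1 − (4/3)·0.351351) = −0.75 · ln(0.531532) = −0.75 · (-0.631992) = 0.4740.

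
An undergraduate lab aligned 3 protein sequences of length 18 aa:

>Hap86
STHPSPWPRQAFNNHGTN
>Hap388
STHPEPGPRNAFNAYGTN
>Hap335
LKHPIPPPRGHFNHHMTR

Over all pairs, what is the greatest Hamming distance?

Pairwise Hamming distances:
  Hap86 vs Hap388: 5
  Hap86 vs Hap335: 9
  Hap388 vs Hap335: 10
The largest is 10, between Hap388 and Hap335.

10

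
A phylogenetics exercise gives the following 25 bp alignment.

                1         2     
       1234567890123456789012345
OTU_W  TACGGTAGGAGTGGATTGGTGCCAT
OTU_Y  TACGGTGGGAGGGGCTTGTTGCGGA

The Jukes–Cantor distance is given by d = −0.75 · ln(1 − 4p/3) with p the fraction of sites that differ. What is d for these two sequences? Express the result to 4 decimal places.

The sequences differ at positions 7 (A/G), 12 (T/G), 15 (A/C), 19 (G/T), 23 (C/G), 24 (A/G), 25 (T/A).
p = 7/25 = 0.280000.
d = −0.75 · ln(1 − (4/3)·0.280000) = −0.75 · ln(0.626667) = −0.75 · (-0.467340) = 0.3505.

0.3505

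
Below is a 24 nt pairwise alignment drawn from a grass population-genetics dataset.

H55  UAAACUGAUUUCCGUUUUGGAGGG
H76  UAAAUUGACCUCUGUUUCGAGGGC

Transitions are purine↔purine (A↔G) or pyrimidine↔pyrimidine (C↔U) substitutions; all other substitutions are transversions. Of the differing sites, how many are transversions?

Mismatches occur at site 5 (C↔U, transition), site 9 (U↔C, transition), site 10 (U↔C, transition), site 13 (C↔U, transition), site 18 (U↔C, transition), site 20 (G↔A, transition), site 21 (A↔G, transition), site 24 (G↔C, transversion).
Of the 8 differences, 7 transitions and 1 transversion, so the answer is 1.

1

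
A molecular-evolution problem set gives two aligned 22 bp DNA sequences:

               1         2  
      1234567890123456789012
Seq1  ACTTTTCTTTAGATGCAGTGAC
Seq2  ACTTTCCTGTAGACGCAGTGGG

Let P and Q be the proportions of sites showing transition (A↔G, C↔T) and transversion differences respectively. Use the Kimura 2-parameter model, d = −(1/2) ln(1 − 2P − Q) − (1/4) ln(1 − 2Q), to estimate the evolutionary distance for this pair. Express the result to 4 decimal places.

0.2762

The sequences differ at positions 6 (T/C, transition), 9 (T/G, transversion), 14 (T/C, transition), 21 (A/G, transition), 22 (C/G, transversion).
Of the 5 differences, 3 transitions and 2 transversions over 22 sites: P = 3/22 = 0.136364, Q = 2/22 = 0.090909.
d = −0.5·ln(0.636363) − 0.25·ln(0.818182) = −0.5·(-0.451986) − 0.25·(-0.200670) = 0.2762.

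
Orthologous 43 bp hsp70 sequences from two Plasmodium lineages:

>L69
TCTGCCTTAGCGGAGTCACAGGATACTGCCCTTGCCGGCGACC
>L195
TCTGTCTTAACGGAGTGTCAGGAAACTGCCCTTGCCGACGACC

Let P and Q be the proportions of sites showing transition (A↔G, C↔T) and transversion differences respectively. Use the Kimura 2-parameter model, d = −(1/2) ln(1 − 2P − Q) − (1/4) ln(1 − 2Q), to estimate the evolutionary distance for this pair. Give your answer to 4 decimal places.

0.1550

Differing sites — 5:C/T (Ti); 10:G/A (Ti); 17:C/G (Tv); 18:A/T (Tv); 24:T/A (Tv); 38:G/A (Ti).
Of the 6 differences, 3 transitions and 3 transversions over 43 sites: P = 3/43 = 0.069767, Q = 3/43 = 0.069767.
d = −0.5·ln(0.790699) − 0.25·ln(0.860466) = −0.5·(-0.234838) − 0.25·(-0.150281) = 0.1550.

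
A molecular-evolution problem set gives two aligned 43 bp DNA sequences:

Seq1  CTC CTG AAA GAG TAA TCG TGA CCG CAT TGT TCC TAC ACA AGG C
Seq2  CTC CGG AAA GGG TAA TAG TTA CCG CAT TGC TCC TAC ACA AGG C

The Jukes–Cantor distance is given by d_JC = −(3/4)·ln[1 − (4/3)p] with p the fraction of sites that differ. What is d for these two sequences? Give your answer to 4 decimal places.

Mismatches occur at site 5 (T/G), site 11 (A/G), site 17 (C/A), site 20 (G/T), site 30 (T/C).
p = 5/43 = 0.116279.
d = −0.75 · ln(1 − (4/3)·0.116279) = −0.75 · ln(0.844961) = −0.75 · (-0.168465) = 0.1263.

0.1263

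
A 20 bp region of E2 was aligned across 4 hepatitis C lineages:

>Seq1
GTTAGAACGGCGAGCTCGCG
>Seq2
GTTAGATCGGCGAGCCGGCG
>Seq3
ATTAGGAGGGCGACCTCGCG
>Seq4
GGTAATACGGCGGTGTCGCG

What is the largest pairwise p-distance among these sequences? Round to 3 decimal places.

0.450

Pairwise Hamming distances:
  Seq1 vs Seq2: 3
  Seq1 vs Seq3: 4
  Seq1 vs Seq4: 6
  Seq2 vs Seq3: 7
  Seq2 vs Seq4: 9
  Seq3 vs Seq4: 8
The largest is 9 mismatches, between Seq2 and Seq4; p = 9/20 = 0.450.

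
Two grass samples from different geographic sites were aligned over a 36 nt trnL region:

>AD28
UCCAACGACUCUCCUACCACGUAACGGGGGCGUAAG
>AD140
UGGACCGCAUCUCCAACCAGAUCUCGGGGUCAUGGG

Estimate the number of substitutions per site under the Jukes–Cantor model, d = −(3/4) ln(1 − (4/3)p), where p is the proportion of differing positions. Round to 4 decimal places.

0.5482

Differing sites — 2:C/G; 3:C/G; 5:A/C; 8:A/C; 9:C/A; 15:U/A; 20:C/G; 21:G/A; 23:A/C; 24:A/U; 30:G/U; 32:G/A; 34:A/G; 35:A/G.
p = 14/36 = 0.388889.
d = −0.75 · ln(1 − (4/3)·0.388889) = −0.75 · ln(0.481481) = −0.75 · (-0.730889) = 0.5482.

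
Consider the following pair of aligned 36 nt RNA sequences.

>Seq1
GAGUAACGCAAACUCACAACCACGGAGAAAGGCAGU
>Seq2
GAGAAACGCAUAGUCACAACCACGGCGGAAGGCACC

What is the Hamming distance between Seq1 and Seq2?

Mismatches occur at site 4 (U↔A), site 11 (A↔U), site 13 (C↔G), site 26 (A↔C), site 28 (A↔G), site 35 (G↔C), site 36 (U↔C).
That gives 7 mismatches out of 36 aligned sites, so the Hamming distance is 7.

7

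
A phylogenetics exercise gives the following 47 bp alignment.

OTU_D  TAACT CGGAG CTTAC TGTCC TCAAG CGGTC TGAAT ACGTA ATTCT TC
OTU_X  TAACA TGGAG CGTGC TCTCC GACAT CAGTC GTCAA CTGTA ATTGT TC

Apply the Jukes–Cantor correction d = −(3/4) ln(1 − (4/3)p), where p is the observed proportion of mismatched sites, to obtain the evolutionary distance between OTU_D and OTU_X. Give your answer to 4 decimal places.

The sequences differ at positions 5 (T/A), 6 (C/T), 12 (T/G), 14 (A/G), 17 (G/C), 21 (T/G), 22 (C/A), 23 (A/C), 25 (G/T), 27 (G/A), 31 (T/G), 32 (G/T), 33 (A/C), 35 (T/A), 36 (A/C), 37 (C/T), 44 (C/G).
p = 17/47 = 0.361702.
d = −0.75 · ln(1 − (4/3)·0.361702) = −0.75 · ln(0.517731) = −0.75 · (-0.658299) = 0.4937.

0.4937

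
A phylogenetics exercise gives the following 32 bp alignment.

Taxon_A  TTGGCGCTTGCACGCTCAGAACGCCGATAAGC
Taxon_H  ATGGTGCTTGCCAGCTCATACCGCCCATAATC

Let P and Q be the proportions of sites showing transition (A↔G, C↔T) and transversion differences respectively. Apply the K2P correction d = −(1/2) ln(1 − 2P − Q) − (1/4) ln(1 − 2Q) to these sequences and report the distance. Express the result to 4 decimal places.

Differing sites — 1:T/A (Tv); 5:C/T (Ti); 12:A/C (Tv); 13:C/A (Tv); 19:G/T (Tv); 21:A/C (Tv); 26:G/C (Tv); 31:G/T (Tv).
Of the 8 differences, 1 transition and 7 transversions over 32 sites: P = 1/32 = 0.031250, Q = 7/32 = 0.218750.
d = −0.5·ln(0.718750) − 0.25·ln(0.562500) = −0.5·(-0.330242) − 0.25·(-0.575364) = 0.3090.

0.3090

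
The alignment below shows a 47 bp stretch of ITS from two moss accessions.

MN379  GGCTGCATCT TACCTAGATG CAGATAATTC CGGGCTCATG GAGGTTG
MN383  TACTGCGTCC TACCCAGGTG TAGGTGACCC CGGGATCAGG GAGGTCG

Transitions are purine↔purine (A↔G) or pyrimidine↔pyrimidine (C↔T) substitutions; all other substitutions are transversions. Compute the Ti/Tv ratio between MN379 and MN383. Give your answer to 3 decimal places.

3.667

Differing sites — 1:G/T (Tv); 2:G/A (Ti); 7:A/G (Ti); 10:T/C (Ti); 15:T/C (Ti); 18:A/G (Ti); 21:C/T (Ti); 24:A/G (Ti); 26:A/G (Ti); 28:T/C (Ti); 29:T/C (Ti); 35:C/A (Tv); 39:T/G (Tv); 46:T/C (Ti).
Of the 14 differences, 11 transitions and 3 transversions, so Ti/Tv = 11/3 = 3.667.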